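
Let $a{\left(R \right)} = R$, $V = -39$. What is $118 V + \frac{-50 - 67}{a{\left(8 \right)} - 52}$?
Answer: $- \frac{202371}{44} \approx -4599.3$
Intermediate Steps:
$118 V + \frac{-50 - 67}{a{\left(8 \right)} - 52} = 118 \left(-39\right) + \frac{-50 - 67}{8 - 52} = -4602 - \frac{117}{-44} = -4602 - - \frac{117}{44} = -4602 + \frac{117}{44} = - \frac{202371}{44}$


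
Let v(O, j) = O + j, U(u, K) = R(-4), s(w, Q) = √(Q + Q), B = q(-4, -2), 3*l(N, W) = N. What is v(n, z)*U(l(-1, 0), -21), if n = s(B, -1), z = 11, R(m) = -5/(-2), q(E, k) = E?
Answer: 55/2 + 5*I*√2/2 ≈ 27.5 + 3.5355*I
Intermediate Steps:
l(N, W) = N/3
B = -4
s(w, Q) = √2*√Q (s(w, Q) = √(2*Q) = √2*√Q)
R(m) = 5/2 (R(m) = -5*(-½) = 5/2)
U(u, K) = 5/2
n = I*√2 (n = √2*√(-1) = √2*I = I*√2 ≈ 1.4142*I)
v(n, z)*U(l(-1, 0), -21) = (I*√2 + 11)*(5/2) = (11 + I*√2)*(5/2) = 55/2 + 5*I*√2/2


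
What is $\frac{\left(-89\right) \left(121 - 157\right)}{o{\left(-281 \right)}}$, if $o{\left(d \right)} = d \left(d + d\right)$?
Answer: $\frac{1602}{78961} \approx 0.020288$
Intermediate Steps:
$o{\left(d \right)} = 2 d^{2}$ ($o{\left(d \right)} = d 2 d = 2 d^{2}$)
$\frac{\left(-89\right) \left(121 - 157\right)}{o{\left(-281 \right)}} = \frac{\left(-89\right) \left(121 - 157\right)}{2 \left(-281\right)^{2}} = \frac{\left(-89\right) \left(-36\right)}{2 \cdot 78961} = \frac{3204}{157922} = 3204 \cdot \frac{1}{157922} = \frac{1602}{78961}$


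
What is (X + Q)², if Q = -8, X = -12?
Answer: 400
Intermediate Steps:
(X + Q)² = (-12 - 8)² = (-20)² = 400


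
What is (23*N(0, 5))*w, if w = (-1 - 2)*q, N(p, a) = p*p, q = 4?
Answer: 0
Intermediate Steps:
N(p, a) = p²
w = -12 (w = (-1 - 2)*4 = -3*4 = -12)
(23*N(0, 5))*w = (23*0²)*(-12) = (23*0)*(-12) = 0*(-12) = 0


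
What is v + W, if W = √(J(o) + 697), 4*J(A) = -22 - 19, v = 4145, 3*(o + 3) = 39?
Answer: 4145 + √2747/2 ≈ 4171.2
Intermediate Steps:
o = 10 (o = -3 + (⅓)*39 = -3 + 13 = 10)
J(A) = -41/4 (J(A) = (-22 - 19)/4 = (¼)*(-41) = -41/4)
W = √2747/2 (W = √(-41/4 + 697) = √(2747/4) = √2747/2 ≈ 26.206)
v + W = 4145 + √2747/2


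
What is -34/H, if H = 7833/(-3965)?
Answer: 134810/7833 ≈ 17.211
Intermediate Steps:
H = -7833/3965 (H = 7833*(-1/3965) = -7833/3965 ≈ -1.9755)
-34/H = -34/(-7833/3965) = -34*(-3965/7833) = 134810/7833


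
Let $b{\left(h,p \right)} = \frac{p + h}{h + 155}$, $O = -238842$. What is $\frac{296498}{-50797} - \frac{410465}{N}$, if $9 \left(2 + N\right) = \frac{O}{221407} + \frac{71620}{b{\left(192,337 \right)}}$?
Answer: $- \frac{23609586443305029619}{279393820736758076} \approx -84.503$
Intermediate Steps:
$b{\left(h,p \right)} = \frac{h + p}{155 + h}$
$N = \frac{5500203176108}{1054118727}$ ($N = -2 + \frac{- \frac{238842}{221407} + \frac{71620}{\frac{1}{155 + 192} \left(192 + 337\right)}}{9} = -2 + \frac{\left(-238842\right) \frac{1}{221407} + \frac{71620}{\frac{1}{347} \cdot 529}}{9} = -2 + \frac{- \frac{238842}{221407} + \frac{71620}{\frac{1}{347} \cdot 529}}{9} = -2 + \frac{- \frac{238842}{221407} + \frac{71620}{\frac{529}{347}}}{9} = -2 + \frac{- \frac{238842}{221407} + 71620 \cdot \frac{347}{529}}{9} = -2 + \frac{- \frac{238842}{221407} + \frac{24852140}{529}}{9} = -2 + \frac{1}{9} \cdot \frac{5502311413562}{117124303} = -2 + \frac{5502311413562}{1054118727} = \frac{5500203176108}{1054118727} \approx 5217.8$)
$\frac{296498}{-50797} - \frac{410465}{N} = \frac{296498}{-50797} - \frac{410465}{\frac{5500203176108}{1054118727}} = 296498 \left(- \frac{1}{50797}\right) - \frac{432678843278055}{5500203176108} = - \frac{296498}{50797} - \frac{432678843278055}{5500203176108} = - \frac{23609586443305029619}{279393820736758076}$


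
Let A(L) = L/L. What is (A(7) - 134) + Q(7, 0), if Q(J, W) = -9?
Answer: -142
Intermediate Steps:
A(L) = 1
(A(7) - 134) + Q(7, 0) = (1 - 134) - 9 = -133 - 9 = -142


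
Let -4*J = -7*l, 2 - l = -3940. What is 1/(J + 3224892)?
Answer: 2/6463581 ≈ 3.0943e-7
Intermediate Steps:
l = 3942 (l = 2 - 1*(-3940) = 2 + 3940 = 3942)
J = 13797/2 (J = -(-7)*3942/4 = -¼*(-27594) = 13797/2 ≈ 6898.5)
1/(J + 3224892) = 1/(13797/2 + 3224892) = 1/(6463581/2) = 2/6463581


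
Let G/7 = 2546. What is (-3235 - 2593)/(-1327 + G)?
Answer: -5828/16495 ≈ -0.35332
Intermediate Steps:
G = 17822 (G = 7*2546 = 17822)
(-3235 - 2593)/(-1327 + G) = (-3235 - 2593)/(-1327 + 17822) = -5828/16495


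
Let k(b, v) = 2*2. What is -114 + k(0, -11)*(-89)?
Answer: -470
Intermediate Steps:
k(b, v) = 4
-114 + k(0, -11)*(-89) = -114 + 4*(-89) = -114 - 356 = -470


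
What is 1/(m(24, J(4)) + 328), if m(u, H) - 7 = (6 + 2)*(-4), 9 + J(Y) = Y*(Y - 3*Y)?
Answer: 1/303 ≈ 0.0033003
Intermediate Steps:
J(Y) = -9 - 2*Y**2 (J(Y) = -9 + Y*(Y - 3*Y) = -9 + Y*(-2*Y) = -9 - 2*Y**2)
m(u, H) = -25 (m(u, H) = 7 + (6 + 2)*(-4) = 7 + 8*(-4) = 7 - 32 = -25)
1/(m(24, J(4)) + 328) = 1/(-25 + 328) = 1/303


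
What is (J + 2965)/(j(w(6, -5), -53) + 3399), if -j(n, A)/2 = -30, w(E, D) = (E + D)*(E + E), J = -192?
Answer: 2773/3459 ≈ 0.80168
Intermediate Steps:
w(E, D) = 2*E*(D + E) (w(E, D) = (D + E)*(2*E) = 2*E*(D + E))
j(n, A) = 60 (j(n, A) = -2*(-30) = 60)
(J + 2965)/(j(w(6, -5), -53) + 3399) = (-192 + 2965)/(60 + 3399) = 2773/3459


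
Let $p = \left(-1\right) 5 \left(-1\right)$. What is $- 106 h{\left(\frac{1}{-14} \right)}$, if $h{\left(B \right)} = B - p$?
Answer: $\frac{3763}{7} \approx 537.57$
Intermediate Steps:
$p = 5$ ($p = \left(-5\right) \left(-1\right) = 5$)
$h{\left(B \right)} = -5 + B$ ($h{\left(B \right)} = B - 5 = -5 + B$)
$- 106 h{\left(\frac{1}{-14} \right)} = - 106 \left(-5 + \frac{1}{-14}\right) = - 106 \left(-5 - \frac{1}{14}\right) = \left(-106\right) \left(- \frac{71}{14}\right) = \frac{3763}{7}$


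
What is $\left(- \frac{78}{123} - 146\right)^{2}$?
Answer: $\frac{36144144}{1681} \approx 21502.0$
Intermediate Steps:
$\left(- \frac{78}{123} - 146\right)^{2} = \left(\left(-78\right) \frac{1}{123} - 146\right)^{2} = \left(- \frac{26}{41} - 146\right)^{2} = \left(- \frac{6012}{41}\right)^{2} = \frac{36144144}{1681}$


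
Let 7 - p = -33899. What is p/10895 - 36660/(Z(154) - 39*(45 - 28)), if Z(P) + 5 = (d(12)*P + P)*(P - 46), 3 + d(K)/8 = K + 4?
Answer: 1130577351/365756045 ≈ 3.0911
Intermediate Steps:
d(K) = 8 + 8*K (d(K) = -24 + 8*(K + 4) = -24 + 8*(4 + K) = -24 + (32 + 8*K) = 8 + 8*K)
p = 33906 (p = 7 - 1*(-33899) = 7 + 33899 = 33906)
Z(P) = -5 + 105*P*(-46 + P) (Z(P) = -5 + ((8 + 8*12)*P + P)*(P - 46) = -5 + ((8 + 96)*P + P)*(-46 + P) = -5 + (104*P + P)*(-46 + P) = -5 + (105*P)*(-46 + P) = -5 + 105*P*(-46 + P))
p/10895 - 36660/(Z(154) - 39*(45 - 28)) = 33906/10895 - 36660/((-5 - 4830*154 + 105*154²) - 39*(45 - 28)) = 33906*(1/10895) - 36660/((-5 - 743820 + 105*23716) - 39*17) = 33906/10895 - 36660/((-5 - 743820 + 2490180) - 1*663) = 33906/10895 - 36660/(1746355 - 663) = 33906/10895 - 36660/1745692 = 33906/10895 - 36660*1/1745692 = 33906/10895 - 705/33571 = 1130577351/365756045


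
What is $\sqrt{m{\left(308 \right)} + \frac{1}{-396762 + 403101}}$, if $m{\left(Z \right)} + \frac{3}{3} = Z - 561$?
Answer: $\frac{i \sqrt{10206455595}}{6339} \approx 15.937 i$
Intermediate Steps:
$m{\left(Z \right)} = -562 + Z$ ($m{\left(Z \right)} = -1 + \left(Z - 561\right) = -1 + \left(-561 + Z\right) = -562 + Z$)
$\sqrt{m{\left(308 \right)} + \frac{1}{-396762 + 403101}} = \sqrt{\left(-562 + 308\right) + \frac{1}{-396762 + 403101}} = \sqrt{-254 + \frac{1}{6339}} = \sqrt{- \frac{1610105}{6339}} = \frac{i \sqrt{10206455595}}{6339}$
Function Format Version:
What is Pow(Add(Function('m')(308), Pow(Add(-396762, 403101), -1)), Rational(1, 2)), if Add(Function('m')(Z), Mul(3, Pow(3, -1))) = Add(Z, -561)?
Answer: Mul(Rational(1, 6339), I, Pow(10206455595, Rational(1, 2))) ≈ Mul(15.937, I)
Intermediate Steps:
Function('m')(Z) = Add(-562, Z) (Function('m')(Z) = Add(-1, Add(Z, -561)) = Add(-1, Add(-561, Z)) = Add(-562, Z))
Pow(Add(Function('m')(308), Pow(Add(-396762, 403101), -1)), Rational(1, 2)) = Pow(Add(Add(-562, 308), Pow(Add(-396762, 403101), -1)), Rational(1, 2)) = Pow(Add(-254, Pow(6339, -1)), Rational(1, 2)) = Pow(Add(-254, Rational(1, 6339)), Rational(1, 2)) = Pow(Rational(-1610105, 6339), Rational(1, 2)) = Mul(Rational(1, 6339), I, Pow(10206455595, Rational(1, 2)))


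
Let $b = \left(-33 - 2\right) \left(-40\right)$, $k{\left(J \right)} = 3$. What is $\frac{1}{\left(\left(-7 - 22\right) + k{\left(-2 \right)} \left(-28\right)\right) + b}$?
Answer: $\frac{1}{1287} \approx 0.000777$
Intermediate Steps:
$b = 1400$ ($b = \left(-35\right) \left(-40\right) = 1400$)
$\frac{1}{\left(\left(-7 - 22\right) + k{\left(-2 \right)} \left(-28\right)\right) + b} = \frac{1}{\left(\left(-7 - 22\right) + 3 \left(-28\right)\right) + 1400} = \frac{1}{\left(-29 - 84\right) + 1400} = \frac{1}{-113 + 1400} = \frac{1}{1287}$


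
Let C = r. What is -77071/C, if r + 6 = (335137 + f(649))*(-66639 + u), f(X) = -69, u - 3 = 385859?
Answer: -77071/106961412158 ≈ -7.2055e-7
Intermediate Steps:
u = 385862 (u = 3 + 385859 = 385862)
r = 106961412158 (r = -6 + (335137 - 69)*(-66639 + 385862) = -6 + 335068*319223 = -6 + 106961412164 = 106961412158)
C = 106961412158
-77071/C = -77071/106961412158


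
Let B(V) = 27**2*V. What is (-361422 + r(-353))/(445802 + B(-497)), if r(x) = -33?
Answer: -361455/83489 ≈ -4.3294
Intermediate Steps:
B(V) = 729*V
(-361422 + r(-353))/(445802 + B(-497)) = (-361422 - 33)/(445802 + 729*(-497)) = -361455/(445802 - 362313) = -361455/83489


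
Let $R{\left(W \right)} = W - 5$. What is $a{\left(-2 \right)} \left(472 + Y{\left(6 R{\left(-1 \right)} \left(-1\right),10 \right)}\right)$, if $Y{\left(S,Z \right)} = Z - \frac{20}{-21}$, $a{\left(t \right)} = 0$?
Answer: $0$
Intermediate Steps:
$R{\left(W \right)} = -5 + W$ ($R{\left(W \right)} = W - 5 = -5 + W$)
$Y{\left(S,Z \right)} = \frac{20}{21} + Z$ ($Y{\left(S,Z \right)} = Z - - \frac{20}{21} = Z + \frac{20}{21} = \frac{20}{21} + Z$)
$a{\left(-2 \right)} \left(472 + Y{\left(6 R{\left(-1 \right)} \left(-1\right),10 \right)}\right) = 0 \left(472 + \left(\frac{20}{21} + 10\right)\right) = 0 \left(472 + \frac{230}{21}\right) = 0 \cdot \frac{10142}{21} = 0$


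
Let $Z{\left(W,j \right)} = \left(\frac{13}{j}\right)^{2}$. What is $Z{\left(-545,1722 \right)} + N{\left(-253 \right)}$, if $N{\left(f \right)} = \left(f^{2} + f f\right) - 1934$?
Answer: $\frac{373874868025}{2965284} \approx 1.2608 \cdot 10^{5}$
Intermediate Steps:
$N{\left(f \right)} = -1934 + 2 f^{2}$ ($N{\left(f \right)} = \left(f^{2} + f^{2}\right) - 1934 = 2 f^{2} - 1934 = -1934 + 2 f^{2}$)
$Z{\left(W,j \right)} = \frac{169}{j^{2}}$
$Z{\left(-545,1722 \right)} + N{\left(-253 \right)} = \frac{169}{2965284} - \left(1934 - 2 \left(-253\right)^{2}\right) = 169 \cdot \frac{1}{2965284} + \left(-1934 + 2 \cdot 64009\right) = \frac{169}{2965284} + \left(-1934 + 128018\right) = \frac{169}{2965284} + 126084 = \frac{373874868025}{2965284}$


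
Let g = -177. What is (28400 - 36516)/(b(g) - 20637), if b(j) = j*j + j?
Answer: -8116/10515 ≈ -0.77185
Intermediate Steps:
b(j) = j + j**2 (b(j) = j**2 + j = j + j**2)
(28400 - 36516)/(b(g) - 20637) = (28400 - 36516)/(-177*(1 - 177) - 20637) = -8116/(-177*(-176) - 20637) = -8116/(31152 - 20637) = -8116/10515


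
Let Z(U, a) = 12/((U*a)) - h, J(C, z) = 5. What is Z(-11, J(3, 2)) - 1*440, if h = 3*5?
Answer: -25037/55 ≈ -455.22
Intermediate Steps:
h = 15
Z(U, a) = -15 + 12/(U*a) (Z(U, a) = 12/((U*a)) - 1*15 = 12*(1/(U*a)) - 15 = 12/(U*a) - 15 = -15 + 12/(U*a))
Z(-11, J(3, 2)) - 1*440 = (-15 + 12/(-11*5)) - 1*440 = (-15 + 12*(-1/11)*(⅕)) - 440 = (-15 - 12/55) - 440 = -837/55 - 440 = -25037/55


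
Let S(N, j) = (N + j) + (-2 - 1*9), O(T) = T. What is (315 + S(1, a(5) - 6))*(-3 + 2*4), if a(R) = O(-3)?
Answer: 1480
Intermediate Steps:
a(R) = -3
S(N, j) = -11 + N + j (S(N, j) = (N + j) + (-2 - 9) = (N + j) - 11 = -11 + N + j)
(315 + S(1, a(5) - 6))*(-3 + 2*4) = (315 + (-11 + 1 + (-3 - 6)))*(-3 + 2*4) = (315 + (-11 + 1 - 9))*(-3 + 8) = (315 - 19)*5 = 296*5 = 1480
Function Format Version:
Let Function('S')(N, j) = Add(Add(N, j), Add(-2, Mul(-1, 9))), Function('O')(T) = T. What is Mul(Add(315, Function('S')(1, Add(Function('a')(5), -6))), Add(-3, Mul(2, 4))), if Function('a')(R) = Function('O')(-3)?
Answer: 1480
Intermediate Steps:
Function('a')(R) = -3
Function('S')(N, j) = Add(-11, N, j) (Function('S')(N, j) = Add(Add(N, j), Add(-2, -9)) = Add(Add(N, j), -11) = Add(-11, N, j))
Mul(Add(315, Function('S')(1, Add(Function('a')(5), -6))), Add(-3, Mul(2, 4))) = Mul(Add(315, Add(-11, 1, Add(-3, -6))), Add(-3, Mul(2, 4))) = Mul(Add(315, Add(-11, 1, -9)), Add(-3, 8)) = Mul(Add(315, -19), 5) = Mul(296, 5) = 1480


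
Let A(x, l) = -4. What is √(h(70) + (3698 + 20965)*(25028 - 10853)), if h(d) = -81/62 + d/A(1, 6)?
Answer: 4*√20997730247/31 ≈ 18698.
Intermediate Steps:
h(d) = -81/62 - d/4 (h(d) = -81/62 + d/(-4) = -81*1/62 + d*(-¼) = -81/62 - d/4)
√(h(70) + (3698 + 20965)*(25028 - 10853)) = √((-81/62 - ¼*70) + (3698 + 20965)*(25028 - 10853)) = √((-81/62 - 35/2) + 24663*14175) = √(-583/31 + 349598025) = √(10837538192/31) = 4*√20997730247/31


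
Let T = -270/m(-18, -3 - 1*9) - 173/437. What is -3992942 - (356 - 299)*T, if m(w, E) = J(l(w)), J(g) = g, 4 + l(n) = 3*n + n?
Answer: -183683609/46 ≈ -3.9931e+6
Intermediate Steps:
l(n) = -4 + 4*n (l(n) = -4 + (3*n + n) = -4 + 4*n)
m(w, E) = -4 + 4*w
T = 2759/874 (T = -270/(-4 + 4*(-18)) - 173/437 = -270/(-4 - 72) - 173*1/437 = -270/(-76) - 173/437 = -270*(-1/76) - 173/437 = 135/38 - 173/437 = 2759/874 ≈ 3.1567)
-3992942 - (356 - 299)*T = -3992942 - (356 - 299)*2759/874 = -3992942 - 57*2759/874 = -3992942 - 1*8277/46 = -3992942 - 8277/46 = -183683609/46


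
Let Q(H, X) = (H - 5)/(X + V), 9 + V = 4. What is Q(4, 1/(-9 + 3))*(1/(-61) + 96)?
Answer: 35130/1891 ≈ 18.577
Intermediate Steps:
V = -5 (V = -9 + 4 = -5)
Q(H, X) = (-5 + H)/(-5 + X) (Q(H, X) = (H - 5)/(X - 5) = (-5 + H)/(-5 + X))
Q(4, 1/(-9 + 3))*(1/(-61) + 96) = ((-5 + 4)/(-5 + 1/(-9 + 3)))*(1/(-61) + 96) = (-1/(-5 + 1/(-6)))*(-1/61 + 96) = (-1/(-5 - 1/6))*(5855/61) = (-1/(-31/6))*(5855/61) = -6/31*(-1)*(5855/61) = (6/31)*(5855/61) = 35130/1891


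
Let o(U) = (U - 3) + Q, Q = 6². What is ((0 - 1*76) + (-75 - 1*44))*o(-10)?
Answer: -4485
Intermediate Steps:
Q = 36
o(U) = 33 + U (o(U) = (U - 3) + 36 = (-3 + U) + 36 = 33 + U)
((0 - 1*76) + (-75 - 1*44))*o(-10) = ((0 - 1*76) + (-75 - 1*44))*(33 - 10) = ((0 - 76) + (-75 - 44))*23 = (-76 - 119)*23 = -195*23 = -4485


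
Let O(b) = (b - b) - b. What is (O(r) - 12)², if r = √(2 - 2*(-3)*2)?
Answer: (12 + √14)² ≈ 247.80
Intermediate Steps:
r = √14 (r = √(2 + 6*2) = √(2 + 12) = √14 ≈ 3.7417)
O(b) = -b (O(b) = 0 - b = -b)
(O(r) - 12)² = (-√14 - 12)² = (-12 - √14)²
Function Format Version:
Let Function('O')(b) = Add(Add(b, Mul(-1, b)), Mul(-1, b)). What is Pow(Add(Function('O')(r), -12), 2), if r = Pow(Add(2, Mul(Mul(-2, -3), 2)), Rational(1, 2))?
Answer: Pow(Add(12, Pow(14, Rational(1, 2))), 2) ≈ 247.80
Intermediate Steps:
r = Pow(14, Rational(1, 2)) (r = Pow(Add(2, Mul(6, 2)), Rational(1, 2)) = Pow(Add(2, 12), Rational(1, 2)) = Pow(14, Rational(1, 2)) ≈ 3.7417)
Function('O')(b) = Mul(-1, b) (Function('O')(b) = Add(0, Mul(-1, b)) = Mul(-1, b))
Pow(Add(Function('O')(r), -12), 2) = Pow(Add(Mul(-1, Pow(14, Rational(1, 2))), -12), 2) = Pow(Add(-12, Mul(-1, Pow(14, Rational(1, 2)))), 2)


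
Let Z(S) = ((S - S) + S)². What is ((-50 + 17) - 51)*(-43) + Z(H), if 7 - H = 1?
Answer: 3648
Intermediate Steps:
H = 6 (H = 7 - 1*1 = 7 - 1 = 6)
Z(S) = S² (Z(S) = (0 + S)² = S²)
((-50 + 17) - 51)*(-43) + Z(H) = ((-50 + 17) - 51)*(-43) + 6² = (-33 - 51)*(-43) + 36 = -84*(-43) + 36 = 3612 + 36 = 3648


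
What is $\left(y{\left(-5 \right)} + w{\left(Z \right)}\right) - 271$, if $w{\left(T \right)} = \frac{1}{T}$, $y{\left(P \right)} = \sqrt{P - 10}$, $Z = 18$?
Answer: $- \frac{4877}{18} + i \sqrt{15} \approx -270.94 + 3.873 i$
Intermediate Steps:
$y{\left(P \right)} = \sqrt{-10 + P}$
$\left(y{\left(-5 \right)} + w{\left(Z \right)}\right) - 271 = \left(\sqrt{-10 - 5} + \frac{1}{18}\right) - 271 = \left(\sqrt{-15} + \frac{1}{18}\right) - 271 = \left(i \sqrt{15} + \frac{1}{18}\right) - 271 = \left(\frac{1}{18} + i \sqrt{15}\right) - 271 = - \frac{4877}{18} + i \sqrt{15}$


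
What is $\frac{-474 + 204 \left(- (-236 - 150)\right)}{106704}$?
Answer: $\frac{13045}{17784} \approx 0.73352$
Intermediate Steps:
$\frac{-474 + 204 \left(- (-236 - 150)\right)}{106704} = \left(-474 + 204 \left(\left(-1\right) \left(-386\right)\right)\right) \frac{1}{106704} = \left(-474 + 204 \cdot 386\right) \frac{1}{106704} = \left(-474 + 78744\right) \frac{1}{106704} = 78270 \cdot \frac{1}{106704} = \frac{13045}{17784}$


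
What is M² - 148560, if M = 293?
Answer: -62711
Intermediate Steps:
M² - 148560 = 293² - 148560 = 85849 - 148560 = -62711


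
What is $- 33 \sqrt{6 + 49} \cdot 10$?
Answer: $- 330 \sqrt{55} \approx -2447.3$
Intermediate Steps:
$- 33 \sqrt{6 + 49} \cdot 10 = - 33 \sqrt{55} \cdot 10 = - 33 \cdot 10 \sqrt{55} = - 330 \sqrt{55}$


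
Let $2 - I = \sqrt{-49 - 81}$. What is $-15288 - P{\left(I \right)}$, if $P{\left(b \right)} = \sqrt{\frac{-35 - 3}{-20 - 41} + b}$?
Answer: $-15288 - \frac{\sqrt{9760 - 3721 i \sqrt{130}}}{61} \approx -15291.0 + 2.1303 i$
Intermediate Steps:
$I = 2 - i \sqrt{130}$ ($I = 2 - \sqrt{-49 - 81} = 2 - \sqrt{-130} = 2 - i \sqrt{130} \approx 2.0 - 11.402 i$)
$P{\left(b \right)} = \sqrt{\frac{38}{61} + b}$ ($P{\left(b \right)} = \sqrt{- \frac{38}{-61} + b} = \sqrt{\left(-38\right) \left(- \frac{1}{61}\right) + b} = \sqrt{\frac{38}{61} + b}$)
$-15288 - P{\left(I \right)} = -15288 - \frac{\sqrt{2318 + 3721 \left(2 - i \sqrt{130}\right)}}{61} = -15288 - \frac{\sqrt{2318 + \left(7442 - 3721 i \sqrt{130}\right)}}{61} = -15288 - \frac{\sqrt{9760 - 3721 i \sqrt{130}}}{61}$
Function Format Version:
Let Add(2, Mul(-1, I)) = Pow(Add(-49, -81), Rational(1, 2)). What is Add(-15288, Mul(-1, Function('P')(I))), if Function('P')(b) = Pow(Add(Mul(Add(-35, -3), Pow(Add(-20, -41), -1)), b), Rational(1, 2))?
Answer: Add(-15288, Mul(Rational(-1, 61), Pow(Add(9760, Mul(-3721, I, Pow(130, Rational(1, 2)))), Rational(1, 2)))) ≈ Add(-15291., Mul(2.1303, I))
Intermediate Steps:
I = Add(2, Mul(-1, I, Pow(130, Rational(1, 2)))) (I = Add(2, Mul(-1, Pow(Add(-49, -81), Rational(1, 2)))) = Add(2, Mul(-1, Pow(-130, Rational(1, 2)))) = Add(2, Mul(-1, Mul(I, Pow(130, Rational(1, 2))))) = Add(2, Mul(-1, I, Pow(130, Rational(1, 2)))) ≈ Add(2.0000, Mul(-11.402, I)))
Function('P')(b) = Pow(Add(Rational(38, 61), b), Rational(1, 2)) (Function('P')(b) = Pow(Add(Mul(-38, Pow(-61, -1)), b), Rational(1, 2)) = Pow(Add(Mul(-38, Rational(-1, 61)), b), Rational(1, 2)) = Pow(Add(Rational(38, 61), b), Rational(1, 2)))
Add(-15288, Mul(-1, Function('P')(I))) = Add(-15288, Mul(-1, Mul(Rational(1, 61), Pow(Add(2318, Mul(3721, Add(2, Mul(-1, I, Pow(130, Rational(1, 2)))))), Rational(1, 2))))) = Add(-15288, Mul(-1, Mul(Rational(1, 61), Pow(Add(2318, Add(7442, Mul(-3721, I, Pow(130, Rational(1, 2))))), Rational(1, 2))))) = Add(-15288, Mul(-1, Mul(Rational(1, 61), Pow(Add(9760, Mul(-3721, I, Pow(130, Rational(1, 2)))), Rational(1, 2))))) = Add(-15288, Mul(Rational(-1, 61), Pow(Add(9760, Mul(-3721, I, Pow(130, Rational(1, 2)))), Rational(1, 2))))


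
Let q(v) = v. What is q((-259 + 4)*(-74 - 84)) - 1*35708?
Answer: 4582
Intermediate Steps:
q((-259 + 4)*(-74 - 84)) - 1*35708 = (-259 + 4)*(-74 - 84) - 1*35708 = -255*(-158) - 35708 = 40290 - 35708 = 4582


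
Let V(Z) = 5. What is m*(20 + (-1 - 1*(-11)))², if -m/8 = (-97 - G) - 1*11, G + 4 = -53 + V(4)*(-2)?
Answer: 295200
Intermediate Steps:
G = -67 (G = -4 + (-53 + 5*(-2)) = -4 + (-53 - 10) = -4 - 63 = -67)
m = 328 (m = -8*((-97 - 1*(-67)) - 1*11) = -8*((-97 + 67) - 11) = -8*(-30 - 11) = -8*(-41) = 328)
m*(20 + (-1 - 1*(-11)))² = 328*(20 + (-1 - 1*(-11)))² = 328*(20 + (-1 + 11))² = 328*(20 + 10)² = 328*30² = 328*900 = 295200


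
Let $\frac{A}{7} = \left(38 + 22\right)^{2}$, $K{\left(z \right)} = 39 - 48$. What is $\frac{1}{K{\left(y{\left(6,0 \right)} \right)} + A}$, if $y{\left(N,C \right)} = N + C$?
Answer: $\frac{1}{25191} \approx 3.9697 \cdot 10^{-5}$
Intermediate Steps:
$y{\left(N,C \right)} = C + N$
$K{\left(z \right)} = -9$
$A = 25200$ ($A = 7 \left(38 + 22\right)^{2} = 7 \cdot 60^{2} = 7 \cdot 3600 = 25200$)
$\frac{1}{K{\left(y{\left(6,0 \right)} \right)} + A} = \frac{1}{-9 + 25200} = \frac{1}{25191}$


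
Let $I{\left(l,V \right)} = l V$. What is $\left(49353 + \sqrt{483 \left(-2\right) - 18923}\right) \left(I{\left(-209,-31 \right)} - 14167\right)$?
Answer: $-379425864 - 7688 i \sqrt{19889} \approx -3.7943 \cdot 10^{8} - 1.0842 \cdot 10^{6} i$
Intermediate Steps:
$I{\left(l,V \right)} = V l$
$\left(49353 + \sqrt{483 \left(-2\right) - 18923}\right) \left(I{\left(-209,-31 \right)} - 14167\right) = \left(49353 + \sqrt{483 \left(-2\right) - 18923}\right) \left(\left(-31\right) \left(-209\right) - 14167\right) = \left(49353 + \sqrt{-966 - 18923}\right) \left(6479 - 14167\right) = \left(49353 + \sqrt{-19889}\right) \left(-7688\right) = \left(49353 + i \sqrt{19889}\right) \left(-7688\right) = -379425864 - 7688 i \sqrt{19889}$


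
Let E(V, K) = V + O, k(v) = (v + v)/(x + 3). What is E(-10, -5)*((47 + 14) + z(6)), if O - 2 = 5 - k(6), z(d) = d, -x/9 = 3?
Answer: -335/2 ≈ -167.50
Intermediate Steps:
x = -27 (x = -9*3 = -27)
k(v) = -v/12 (k(v) = (v + v)/(-27 + 3) = (2*v)/(-24) = (2*v)*(-1/24) = -v/12)
O = 15/2 (O = 2 + (5 - (-1)*6/12) = 2 + (5 - 1*(-½)) = 2 + (5 + ½) = 2 + 11/2 = 15/2 ≈ 7.5000)
E(V, K) = 15/2 + V (E(V, K) = V + 15/2 = 15/2 + V)
E(-10, -5)*((47 + 14) + z(6)) = (15/2 - 10)*((47 + 14) + 6) = -5*(61 + 6)/2 = -5/2*67 = -335/2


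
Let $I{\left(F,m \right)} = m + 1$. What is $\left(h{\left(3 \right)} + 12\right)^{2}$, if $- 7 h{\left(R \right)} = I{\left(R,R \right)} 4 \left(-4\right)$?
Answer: $\frac{21904}{49} \approx 447.02$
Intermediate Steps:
$I{\left(F,m \right)} = 1 + m$
$h{\left(R \right)} = \frac{16}{7} + \frac{16 R}{7}$ ($h{\left(R \right)} = - \frac{\left(1 + R\right) 4 \left(-4\right)}{7} = - \frac{\left(4 + 4 R\right) \left(-4\right)}{7} = - \frac{-16 - 16 R}{7} = \frac{16}{7} + \frac{16 R}{7}$)
$\left(h{\left(3 \right)} + 12\right)^{2} = \left(\left(\frac{16}{7} + \frac{16}{7} \cdot 3\right) + 12\right)^{2} = \left(\left(\frac{16}{7} + \frac{48}{7}\right) + 12\right)^{2} = \left(\frac{64}{7} + 12\right)^{2} = \left(\frac{148}{7}\right)^{2} = \frac{21904}{49}$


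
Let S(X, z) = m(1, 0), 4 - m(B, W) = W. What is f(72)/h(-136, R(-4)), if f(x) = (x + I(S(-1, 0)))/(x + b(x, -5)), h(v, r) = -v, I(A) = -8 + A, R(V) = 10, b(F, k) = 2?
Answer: 1/148 ≈ 0.0067568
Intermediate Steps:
m(B, W) = 4 - W
S(X, z) = 4 (S(X, z) = 4 - 1*0 = 4 + 0 = 4)
f(x) = (-4 + x)/(2 + x) (f(x) = (x + (-8 + 4))/(x + 2) = (x - 4)/(2 + x) = (-4 + x)/(2 + x))
f(72)/h(-136, R(-4)) = ((-4 + 72)/(2 + 72))/((-1*(-136))) = (68/74)/136 = ((1/74)*68)*(1/136) = (34/37)*(1/136) = 1/148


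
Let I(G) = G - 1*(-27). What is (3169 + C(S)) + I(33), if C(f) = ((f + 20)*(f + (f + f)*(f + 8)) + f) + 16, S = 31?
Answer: 128175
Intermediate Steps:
I(G) = 27 + G (I(G) = G + 27 = 27 + G)
C(f) = 16 + f + (20 + f)*(f + 2*f*(8 + f)) (C(f) = ((20 + f)*(f + (2*f)*(8 + f)) + f) + 16 = ((20 + f)*(f + 2*f*(8 + f)) + f) + 16 = (f + (20 + f)*(f + 2*f*(8 + f))) + 16 = 16 + f + (20 + f)*(f + 2*f*(8 + f)))
(3169 + C(S)) + I(33) = (3169 + (16 + 2*31³ + 57*31² + 341*31)) + (27 + 33) = (3169 + (16 + 2*29791 + 57*961 + 10571)) + 60 = (3169 + (16 + 59582 + 54777 + 10571)) + 60 = (3169 + 124946) + 60 = 128115 + 60 = 128175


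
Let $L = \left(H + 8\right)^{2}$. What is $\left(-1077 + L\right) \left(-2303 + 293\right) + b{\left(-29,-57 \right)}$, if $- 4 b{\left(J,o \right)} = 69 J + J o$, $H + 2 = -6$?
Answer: $2164857$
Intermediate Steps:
$H = -8$ ($H = -2 - 6 = -8$)
$L = 0$ ($L = \left(-8 + 8\right)^{2} = 0^{2} = 0$)
$b{\left(J,o \right)} = - \frac{69 J}{4} - \frac{J o}{4}$ ($b{\left(J,o \right)} = - \frac{69 J + J o}{4} = - \frac{69 J}{4} - \frac{J o}{4}$)
$\left(-1077 + L\right) \left(-2303 + 293\right) + b{\left(-29,-57 \right)} = \left(-1077 + 0\right) \left(-2303 + 293\right) - - \frac{29 \left(69 - 57\right)}{4} = \left(-1077\right) \left(-2010\right) - \left(- \frac{29}{4}\right) 12 = 2164770 + 87 = 2164857$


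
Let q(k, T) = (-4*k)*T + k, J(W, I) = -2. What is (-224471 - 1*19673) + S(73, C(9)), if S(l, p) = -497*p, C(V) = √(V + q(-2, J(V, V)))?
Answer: -244144 - 1491*I ≈ -2.4414e+5 - 1491.0*I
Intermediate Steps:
q(k, T) = k - 4*T*k (q(k, T) = -4*T*k + k = k - 4*T*k)
C(V) = √(-18 + V) (C(V) = √(V - 2*(1 - 4*(-2))) = √(V - 2*(1 + 8)) = √(V - 2*9) = √(V - 18) = √(-18 + V))
(-224471 - 1*19673) + S(73, C(9)) = (-224471 - 1*19673) - 497*√(-18 + 9) = (-224471 - 19673) - 1491*I = -244144 - 1491*I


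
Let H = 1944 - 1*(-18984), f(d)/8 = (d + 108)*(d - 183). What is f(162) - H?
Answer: -66288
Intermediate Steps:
f(d) = 8*(-183 + d)*(108 + d) (f(d) = 8*((d + 108)*(d - 183)) = 8*((108 + d)*(-183 + d)) = 8*((-183 + d)*(108 + d)) = 8*(-183 + d)*(108 + d))
H = 20928 (H = 1944 + 18984 = 20928)
f(162) - H = (-158112 - 600*162 + 8*162**2) - 1*20928 = (-158112 - 97200 + 8*26244) - 20928 = (-158112 - 97200 + 209952) - 20928 = -45360 - 20928 = -66288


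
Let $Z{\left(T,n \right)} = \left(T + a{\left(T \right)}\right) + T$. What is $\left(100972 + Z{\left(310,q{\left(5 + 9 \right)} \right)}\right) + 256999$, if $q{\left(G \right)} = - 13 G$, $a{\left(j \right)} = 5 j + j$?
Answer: $360451$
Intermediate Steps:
$a{\left(j \right)} = 6 j$
$Z{\left(T,n \right)} = 8 T$ ($Z{\left(T,n \right)} = \left(T + 6 T\right) + T = 7 T + T = 8 T$)
$\left(100972 + Z{\left(310,q{\left(5 + 9 \right)} \right)}\right) + 256999 = \left(100972 + 8 \cdot 310\right) + 256999 = \left(100972 + 2480\right) + 256999 = 103452 + 256999 = 360451$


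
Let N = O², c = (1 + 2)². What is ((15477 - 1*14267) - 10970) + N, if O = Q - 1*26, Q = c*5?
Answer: -9399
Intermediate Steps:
c = 9 (c = 3² = 9)
Q = 45 (Q = 9*5 = 45)
O = 19 (O = 45 - 1*26 = 45 - 26 = 19)
N = 361 (N = 19² = 361)
((15477 - 1*14267) - 10970) + N = ((15477 - 1*14267) - 10970) + 361 = ((15477 - 14267) - 10970) + 361 = (1210 - 10970) + 361 = -9760 + 361 = -9399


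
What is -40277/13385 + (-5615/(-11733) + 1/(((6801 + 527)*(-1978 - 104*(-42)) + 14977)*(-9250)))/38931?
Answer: -596604175273431831401441/198266492246283899529750 ≈ -3.0091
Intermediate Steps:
-40277/13385 + (-5615/(-11733) + 1/(((6801 + 527)*(-1978 - 104*(-42)) + 14977)*(-9250)))/38931 = -40277*1/13385 + (-5615*(-1/11733) - 1/9250/(7328*(-1978 + 4368) + 14977))*(1/38931) = -40277/13385 + (5615/11733 - 1/9250/(7328*2390 + 14977))*(1/38931) = -40277/13385 + (5615/11733 - 1/9250/(17513920 + 14977))*(1/38931) = -40277/13385 + (5615/11733 - 1/9250/17528897)*(1/38931) = -40277/13385 + (5615/11733 + (1/17528897)*(-1/9250))*(1/38931) = -40277/13385 + (5615/11733 - 1/162142297250)*(1/38931) = -40277/13385 + (910428999047017/1902415573634250)*(1/38931) = -40277/13385 + 910428999047017/74062940697154986750 = -596604175273431831401441/198266492246283899529750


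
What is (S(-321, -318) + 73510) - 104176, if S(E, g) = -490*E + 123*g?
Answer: 87510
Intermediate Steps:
(S(-321, -318) + 73510) - 104176 = ((-490*(-321) + 123*(-318)) + 73510) - 104176 = ((157290 - 39114) + 73510) - 104176 = (118176 + 73510) - 104176 = 191686 - 104176 = 87510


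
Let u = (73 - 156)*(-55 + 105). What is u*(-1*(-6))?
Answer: -24900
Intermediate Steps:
u = -4150 (u = -83*50 = -4150)
u*(-1*(-6)) = -(-4150)*(-6) = -4150*6 = -24900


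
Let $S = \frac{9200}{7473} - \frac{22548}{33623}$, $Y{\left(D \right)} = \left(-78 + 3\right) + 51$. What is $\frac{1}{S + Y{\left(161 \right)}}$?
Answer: $- \frac{251264679}{5889521900} \approx -0.042663$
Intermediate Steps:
$Y{\left(D \right)} = -24$ ($Y{\left(D \right)} = -75 + 51 = -24$)
$S = \frac{140830396}{251264679}$ ($S = 9200 \cdot \frac{1}{7473} - \frac{22548}{33623} = \frac{9200}{7473} - \frac{22548}{33623} = \frac{140830396}{251264679} \approx 0.56049$)
$\frac{1}{S + Y{\left(161 \right)}} = \frac{1}{\frac{140830396}{251264679} - 24} = \frac{1}{- \frac{5889521900}{251264679}} = - \frac{251264679}{5889521900}$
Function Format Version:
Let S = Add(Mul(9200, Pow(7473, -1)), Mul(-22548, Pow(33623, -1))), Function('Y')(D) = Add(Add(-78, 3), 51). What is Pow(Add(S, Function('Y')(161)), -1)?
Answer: Rational(-251264679, 5889521900) ≈ -0.042663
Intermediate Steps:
Function('Y')(D) = -24 (Function('Y')(D) = Add(-75, 51) = -24)
S = Rational(140830396, 251264679) (S = Add(Mul(9200, Rational(1, 7473)), Mul(-22548, Rational(1, 33623))) = Add(Rational(9200, 7473), Rational(-22548, 33623)) = Rational(140830396, 251264679) ≈ 0.56049)
Pow(Add(S, Function('Y')(161)), -1) = Pow(Add(Rational(140830396, 251264679), -24), -1) = Pow(Rational(-5889521900, 251264679), -1) = Rational(-251264679, 5889521900)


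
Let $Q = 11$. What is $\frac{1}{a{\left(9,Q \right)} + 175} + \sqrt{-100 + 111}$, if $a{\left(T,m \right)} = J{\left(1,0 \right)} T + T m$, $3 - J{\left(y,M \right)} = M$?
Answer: $\frac{1}{301} + \sqrt{11} \approx 3.3199$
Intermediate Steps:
$J{\left(y,M \right)} = 3 - M$
$a{\left(T,m \right)} = 3 T + T m$ ($a{\left(T,m \right)} = \left(3 - 0\right) T + T m = \left(3 + 0\right) T + T m = 3 T + T m$)
$\frac{1}{a{\left(9,Q \right)} + 175} + \sqrt{-100 + 111} = \frac{1}{9 \left(3 + 11\right) + 175} + \sqrt{-100 + 111} = \frac{1}{9 \cdot 14 + 175} + \sqrt{11} = \frac{1}{126 + 175} + \sqrt{11} = \frac{1}{301} + \sqrt{11}$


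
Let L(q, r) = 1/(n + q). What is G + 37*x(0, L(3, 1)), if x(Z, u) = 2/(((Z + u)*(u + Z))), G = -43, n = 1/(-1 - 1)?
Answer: 839/2 ≈ 419.50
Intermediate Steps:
n = -½ (n = 1/(-2) = -½ ≈ -0.50000)
L(q, r) = 1/(-½ + q)
x(Z, u) = 2/(Z + u)² (x(Z, u) = 2/(((Z + u)*(Z + u))) = 2/((Z + u)²) = 2/(Z + u)²)
G + 37*x(0, L(3, 1)) = -43 + 37*(2/(0 + 2/(-1 + 2*3))²) = -43 + 37*(2/(0 + 2/(-1 + 6))²) = -43 + 37*(2/(0 + 2/5)²) = -43 + 37*(2/(0 + 2*(⅕))²) = -43 + 37*(2/(0 + ⅖)²) = -43 + 37*(2/(⅖)²) = -43 + 37*(2*(25/4)) = -43 + 37*(25/2) = -43 + 925/2 = 839/2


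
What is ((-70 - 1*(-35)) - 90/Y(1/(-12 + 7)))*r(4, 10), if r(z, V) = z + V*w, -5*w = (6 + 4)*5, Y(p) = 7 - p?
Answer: 4560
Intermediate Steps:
w = -10 (w = -(6 + 4)*5/5 = -2*5 = -⅕*50 = -10)
r(z, V) = z - 10*V (r(z, V) = z + V*(-10) = z - 10*V)
((-70 - 1*(-35)) - 90/Y(1/(-12 + 7)))*r(4, 10) = ((-70 - 1*(-35)) - 90/(7 - 1/(-12 + 7)))*(4 - 10*10) = ((-70 + 35) - 90/(7 - 1/(-5)))*(4 - 100) = (-35 - 90/(7 - 1*(-⅕)))*(-96) = (-35 - 90/(7 + ⅕))*(-96) = (-35 - 90/36/5)*(-96) = (-35 - 90*5/36)*(-96) = (-35 - 25/2)*(-96) = -95/2*(-96) = 4560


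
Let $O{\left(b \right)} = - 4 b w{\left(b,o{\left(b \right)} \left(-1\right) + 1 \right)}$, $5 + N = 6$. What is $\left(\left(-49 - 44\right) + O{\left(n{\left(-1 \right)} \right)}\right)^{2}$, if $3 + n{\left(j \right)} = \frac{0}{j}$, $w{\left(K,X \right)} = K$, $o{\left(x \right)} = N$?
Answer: $16641$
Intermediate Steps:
$N = 1$ ($N = -5 + 6 = 1$)
$o{\left(x \right)} = 1$
$n{\left(j \right)} = -3$ ($n{\left(j \right)} = -3 + \frac{0}{j} = -3 + 0 = -3$)
$O{\left(b \right)} = - 4 b^{2}$ ($O{\left(b \right)} = - 4 b b = - 4 b^{2}$)
$\left(\left(-49 - 44\right) + O{\left(n{\left(-1 \right)} \right)}\right)^{2} = \left(\left(-49 - 44\right) - 4 \left(-3\right)^{2}\right)^{2} = \left(\left(-49 - 44\right) - 36\right)^{2} = \left(-93 - 36\right)^{2} = \left(-129\right)^{2} = 16641$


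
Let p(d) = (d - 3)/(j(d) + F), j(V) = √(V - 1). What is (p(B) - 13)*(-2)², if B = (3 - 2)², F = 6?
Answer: -160/3 ≈ -53.333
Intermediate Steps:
j(V) = √(-1 + V)
B = 1 (B = 1² = 1)
p(d) = (-3 + d)/(6 + √(-1 + d)) (p(d) = (d - 3)/(√(-1 + d) + 6) = (-3 + d)/(6 + √(-1 + d)))
(p(B) - 13)*(-2)² = ((-3 + 1)/(6 + √(-1 + 1)) - 13)*(-2)² = (-2/(6 + √0) - 13)*4 = (-2/(6 + 0) - 13)*4 = (-2/6 - 13)*4 = ((⅙)*(-2) - 13)*4 = (-⅓ - 13)*4 = -40/3*4 = -160/3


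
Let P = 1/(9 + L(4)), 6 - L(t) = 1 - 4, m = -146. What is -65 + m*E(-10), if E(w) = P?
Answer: -658/9 ≈ -73.111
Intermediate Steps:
L(t) = 9 (L(t) = 6 - (1 - 4) = 6 - 1*(-3) = 6 + 3 = 9)
P = 1/18 (P = 1/(9 + 9) = 1/18 ≈ 0.055556)
E(w) = 1/18
-65 + m*E(-10) = -65 - 146*1/18 = -65 - 73/9 = -658/9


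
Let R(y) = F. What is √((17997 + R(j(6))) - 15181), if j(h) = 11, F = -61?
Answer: √2755 ≈ 52.488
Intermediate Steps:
R(y) = -61
√((17997 + R(j(6))) - 15181) = √((17997 - 61) - 15181) = √(17936 - 15181) = √2755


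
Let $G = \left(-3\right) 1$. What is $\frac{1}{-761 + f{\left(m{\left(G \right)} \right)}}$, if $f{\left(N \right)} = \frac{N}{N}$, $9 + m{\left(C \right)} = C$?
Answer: $- \frac{1}{760} \approx -0.0013158$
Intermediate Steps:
$G = -3$
$m{\left(C \right)} = -9 + C$
$f{\left(N \right)} = 1$
$\frac{1}{-761 + f{\left(m{\left(G \right)} \right)}} = \frac{1}{-761 + 1} = \frac{1}{-760} = - \frac{1}{760}$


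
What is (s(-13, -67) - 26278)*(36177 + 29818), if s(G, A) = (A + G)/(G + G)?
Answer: -22542176130/13 ≈ -1.7340e+9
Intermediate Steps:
s(G, A) = (A + G)/(2*G) (s(G, A) = (A + G)/((2*G)) = (A + G)*(1/(2*G)) = (A + G)/(2*G))
(s(-13, -67) - 26278)*(36177 + 29818) = ((½)*(-67 - 13)/(-13) - 26278)*(36177 + 29818) = ((½)*(-1/13)*(-80) - 26278)*65995 = (40/13 - 26278)*65995 = -341574/13*65995 = -22542176130/13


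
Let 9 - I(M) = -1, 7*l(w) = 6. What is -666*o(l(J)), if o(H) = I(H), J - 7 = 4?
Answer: -6660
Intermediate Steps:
J = 11 (J = 7 + 4 = 11)
l(w) = 6/7 (l(w) = (⅐)*6 = 6/7)
I(M) = 10 (I(M) = 9 - 1*(-1) = 9 + 1 = 10)
o(H) = 10
-666*o(l(J)) = -666*10 = -6660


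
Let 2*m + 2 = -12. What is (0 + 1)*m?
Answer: -7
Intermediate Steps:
m = -7 (m = -1 + (½)*(-12) = -1 - 6 = -7)
(0 + 1)*m = (0 + 1)*(-7) = 1*(-7) = -7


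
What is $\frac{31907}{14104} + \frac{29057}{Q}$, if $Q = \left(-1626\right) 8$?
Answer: $\frac{653291}{22933104} \approx 0.028487$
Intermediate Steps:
$Q = -13008$
$\frac{31907}{14104} + \frac{29057}{Q} = \frac{31907}{14104} + \frac{29057}{-13008} = 31907 \cdot \frac{1}{14104} + 29057 \left(- \frac{1}{13008}\right) = \frac{31907}{14104} - \frac{29057}{13008} = \frac{653291}{22933104}$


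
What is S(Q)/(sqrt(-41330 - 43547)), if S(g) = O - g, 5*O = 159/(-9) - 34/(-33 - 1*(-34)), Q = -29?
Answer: -56*I*sqrt(84877)/254631 ≈ -0.064072*I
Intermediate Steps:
O = -31/3 (O = (159/(-9) - 34/(-33 - 1*(-34)))/5 = (159*(-1/9) - 34/(-33 + 34))/5 = (-53/3 - 34/1)/5 = (-53/3 - 34*1)/5 = (-53/3 - 34)/5 = (1/5)*(-155/3) = -31/3 ≈ -10.333)
S(g) = -31/3 - g
S(Q)/(sqrt(-41330 - 43547)) = (-31/3 - 1*(-29))/(sqrt(-41330 - 43547)) = (-31/3 + 29)/(sqrt(-84877)) = 56/(3*((I*sqrt(84877)))) = 56*(-I*sqrt(84877)/84877)/3 = -56*I*sqrt(84877)/254631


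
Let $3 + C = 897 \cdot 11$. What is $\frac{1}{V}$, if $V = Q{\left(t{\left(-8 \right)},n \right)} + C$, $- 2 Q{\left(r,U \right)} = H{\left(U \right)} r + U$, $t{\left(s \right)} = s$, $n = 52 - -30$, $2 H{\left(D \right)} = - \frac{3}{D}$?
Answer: $\frac{41}{402740} \approx 0.0001018$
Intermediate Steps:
$H{\left(D \right)} = - \frac{3}{2 D}$ ($H{\left(D \right)} = \frac{\left(-3\right) \frac{1}{D}}{2} = - \frac{3}{2 D}$)
$n = 82$ ($n = 52 + 30 = 82$)
$Q{\left(r,U \right)} = - \frac{U}{2} + \frac{3 r}{4 U}$ ($Q{\left(r,U \right)} = - \frac{- \frac{3}{2 U} r + U}{2} = - \frac{- \frac{3 r}{2 U} + U}{2} = - \frac{U - \frac{3 r}{2 U}}{2} = - \frac{U}{2} + \frac{3 r}{4 U}$)
$C = 9864$ ($C = -3 + 897 \cdot 11 = -3 + 9867 = 9864$)
$V = \frac{402740}{41}$ ($V = \left(\left(- \frac{1}{2}\right) 82 + \frac{3}{4} \left(-8\right) \frac{1}{82}\right) + 9864 = \left(-41 + \frac{3}{4} \left(-8\right) \frac{1}{82}\right) + 9864 = \left(-41 - \frac{3}{41}\right) + 9864 = - \frac{1684}{41} + 9864 = \frac{402740}{41} \approx 9822.9$)
$\frac{1}{V} = \frac{1}{\frac{402740}{41}} = \frac{41}{402740}$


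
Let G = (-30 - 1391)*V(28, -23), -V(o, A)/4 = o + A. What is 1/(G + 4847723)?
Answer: 1/4876143 ≈ 2.0508e-7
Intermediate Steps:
V(o, A) = -4*A - 4*o (V(o, A) = -4*(o + A) = -4*(A + o) = -4*A - 4*o)
G = 28420 (G = (-30 - 1391)*(-4*(-23) - 4*28) = -1421*(92 - 112) = -1421*(-20) = 28420)
1/(G + 4847723) = 1/(28420 + 4847723) = 1/4876143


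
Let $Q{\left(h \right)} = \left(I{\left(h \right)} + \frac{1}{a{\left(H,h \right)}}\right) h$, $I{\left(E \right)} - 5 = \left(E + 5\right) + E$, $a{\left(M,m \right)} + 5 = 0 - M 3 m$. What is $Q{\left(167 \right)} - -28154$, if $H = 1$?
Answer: $\frac{43314445}{506} \approx 85602.0$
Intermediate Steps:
$a{\left(M,m \right)} = -5 - 3 M m$ ($a{\left(M,m \right)} = -5 + \left(0 - M 3 m\right) = -5 + \left(0 - 3 M m\right) = -5 - 3 M m$)
$I{\left(E \right)} = 10 + 2 E$ ($I{\left(E \right)} = 5 + \left(\left(E + 5\right) + E\right) = 5 + \left(\left(5 + E\right) + E\right) = 5 + \left(5 + 2 E\right) = 10 + 2 E$)
$Q{\left(h \right)} = h \left(10 + \frac{1}{-5 - 3 h} + 2 h\right)$ ($Q{\left(h \right)} = \left(\left(10 + 2 h\right) + \frac{1}{-5 - 3 h}\right) h = \left(10 + \frac{1}{-5 - 3 h} + 2 h\right) h = h \left(10 + \frac{1}{-5 - 3 h} + 2 h\right)$)
$Q{\left(167 \right)} - -28154 = \frac{167 \left(49 + 6 \cdot 167^{2} + 40 \cdot 167\right)}{5 + 3 \cdot 167} - -28154 = \frac{167 \left(49 + 6 \cdot 27889 + 6680\right)}{5 + 501} + 28154 = \frac{167 \left(49 + 167334 + 6680\right)}{506} + 28154 = 167 \cdot \frac{1}{506} \cdot 174063 + 28154 = \frac{29068521}{506} + 28154 = \frac{43314445}{506}$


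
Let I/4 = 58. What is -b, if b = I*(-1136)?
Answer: 263552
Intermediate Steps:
I = 232 (I = 4*58 = 232)
b = -263552 (b = 232*(-1136) = -263552)
-b = -1*(-263552) = 263552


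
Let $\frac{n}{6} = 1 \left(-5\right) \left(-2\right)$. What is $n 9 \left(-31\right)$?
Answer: $-16740$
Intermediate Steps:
$n = 60$ ($n = 6 \cdot 1 \left(-5\right) \left(-2\right) = 6 \left(\left(-5\right) \left(-2\right)\right) = 6 \cdot 10 = 60$)
$n 9 \left(-31\right) = 60 \cdot 9 \left(-31\right) = 540 \left(-31\right) = -16740$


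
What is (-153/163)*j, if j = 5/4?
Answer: -765/652 ≈ -1.1733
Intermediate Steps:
j = 5/4 (j = 5*(1/4) = 5/4 ≈ 1.2500)
(-153/163)*j = -153/163*(5/4) = -153*1/163*(5/4) = -153/163*5/4 = -765/652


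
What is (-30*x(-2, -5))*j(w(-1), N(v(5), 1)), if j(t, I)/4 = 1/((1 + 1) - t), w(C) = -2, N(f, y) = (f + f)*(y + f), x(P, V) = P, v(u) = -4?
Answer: 60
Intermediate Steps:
N(f, y) = 2*f*(f + y) (N(f, y) = (2*f)*(f + y) = 2*f*(f + y))
j(t, I) = 4/(2 - t) (j(t, I) = 4/((1 + 1) - t) = 4/(2 - t))
(-30*x(-2, -5))*j(w(-1), N(v(5), 1)) = (-30*(-2))*(-4/(-2 - 2)) = 60*(-4/(-4)) = 60*(-4*(-1/4)) = 60*1 = 60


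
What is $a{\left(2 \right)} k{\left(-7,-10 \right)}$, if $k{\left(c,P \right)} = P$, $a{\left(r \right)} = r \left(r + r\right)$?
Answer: $-80$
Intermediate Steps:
$a{\left(r \right)} = 2 r^{2}$ ($a{\left(r \right)} = r 2 r = 2 r^{2}$)
$a{\left(2 \right)} k{\left(-7,-10 \right)} = 2 \cdot 2^{2} \left(-10\right) = 2 \cdot 4 \left(-10\right) = 8 \left(-10\right) = -80$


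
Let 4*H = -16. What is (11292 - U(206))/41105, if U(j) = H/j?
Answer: 1163078/4233815 ≈ 0.27471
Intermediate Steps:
H = -4 (H = (¼)*(-16) = -4)
U(j) = -4/j
(11292 - U(206))/41105 = (11292 - (-4)/206)/41105 = (11292 - (-4)/206)*(1/41105) = (11292 - 1*(-2/103))*(1/41105) = (11292 + 2/103)*(1/41105) = (1163078/103)*(1/41105) = 1163078/4233815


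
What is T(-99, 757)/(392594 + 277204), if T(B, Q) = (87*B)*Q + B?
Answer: -362230/37211 ≈ -9.7345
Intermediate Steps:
T(B, Q) = B + 87*B*Q (T(B, Q) = 87*B*Q + B = B + 87*B*Q)
T(-99, 757)/(392594 + 277204) = (-99*(1 + 87*757))/(392594 + 277204) = -99*(1 + 65859)/669798 = -99*65860*(1/669798) = -6520140*1/669798 = -362230/37211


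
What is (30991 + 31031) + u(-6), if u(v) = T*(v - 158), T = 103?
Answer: 45130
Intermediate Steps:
u(v) = -16274 + 103*v (u(v) = 103*(v - 158) = 103*(-158 + v) = -16274 + 103*v)
(30991 + 31031) + u(-6) = (30991 + 31031) + (-16274 + 103*(-6)) = 62022 + (-16274 - 618) = 62022 - 16892 = 45130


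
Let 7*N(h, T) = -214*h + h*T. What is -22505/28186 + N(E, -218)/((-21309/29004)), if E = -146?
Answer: -17188380756961/1401436106 ≈ -12265.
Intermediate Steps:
N(h, T) = -214*h/7 + T*h/7 (N(h, T) = (-214*h + h*T)/7 = (-214*h + T*h)/7 = -214*h/7 + T*h/7)
-22505/28186 + N(E, -218)/((-21309/29004)) = -22505/28186 + ((⅐)*(-146)*(-214 - 218))/((-21309/29004)) = -22505*1/28186 + ((⅐)*(-146)*(-432))/((-21309*1/29004)) = -22505/28186 + 63072/(7*(-7103/9668)) = -22505/28186 + (63072/7)*(-9668/7103) = -22505/28186 - 609780096/49721 = -17188380756961/1401436106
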